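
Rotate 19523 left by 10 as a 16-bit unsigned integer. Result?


Rotate 0b100110001000011 left by 10 (16-bit) = 0b110100110001 = 3377

3377


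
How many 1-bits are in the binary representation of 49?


0b110001 has 3 set bits

3


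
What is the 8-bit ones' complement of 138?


138 ^ 255 = 117

117


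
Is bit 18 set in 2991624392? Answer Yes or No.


0b10110010010100001001000011001000, bit 18 = 0. No

No


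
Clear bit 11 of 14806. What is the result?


14806 & ~(1 << 11) = 12758

12758


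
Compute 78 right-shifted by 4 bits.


0b1001110 >> 4 = 0b100 = 4

4


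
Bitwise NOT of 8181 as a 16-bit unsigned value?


~0b1111111110101 = 0b1110000000001010 = 57354 (16-bit unsigned)

57354


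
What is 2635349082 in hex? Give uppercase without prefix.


2635349082 = 9D143C5A hex

9D143C5A


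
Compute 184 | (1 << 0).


184 | (1 << 0) = 184 | 1 = 185

185


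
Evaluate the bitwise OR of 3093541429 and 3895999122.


0b10111000011000111011001000110101 | 0b11101000001110000011101010010010 = 0b11111000011110111011101010110111 = 4168858295

4168858295


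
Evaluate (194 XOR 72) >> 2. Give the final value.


Step 1: 194 ^ 72 = 138
Step 2: 138 >> 2 = 34

34


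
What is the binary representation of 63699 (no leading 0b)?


63699 = 1111100011010011 in binary

1111100011010011


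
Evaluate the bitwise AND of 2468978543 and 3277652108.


0b10010011001010011001111101101111 & 0b11000011010111010000000010001100 = 0b10000011000010010000000000001100 = 2198405132

2198405132


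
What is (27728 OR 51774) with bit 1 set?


Step 1: 27728 | 51774 = 61054
Step 2: 61054 | (1 << 1) = 61054 | 2 = 61054

61054


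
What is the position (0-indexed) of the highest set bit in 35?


0b100011. Highest set bit at position 5

5


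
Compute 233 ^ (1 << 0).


233 ^ (1 << 0) = 233 ^ 1 = 232

232


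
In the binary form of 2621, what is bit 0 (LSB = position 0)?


0b101000111101, position 0 = 1

1


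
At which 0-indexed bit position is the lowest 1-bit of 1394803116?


0b1010011001000110000000110101100. Lowest set bit at position 2

2


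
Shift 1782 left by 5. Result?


0b11011110110 << 5 = 0b1101111011000000 = 57024

57024


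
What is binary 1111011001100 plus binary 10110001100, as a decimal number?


1111011001100 + 10110001100 = 10010001011000 = 9304

9304


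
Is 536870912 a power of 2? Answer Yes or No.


0b100000000000000000000000000000. Only one bit set => Yes

Yes


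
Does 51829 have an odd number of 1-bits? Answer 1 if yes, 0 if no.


0b1100101001110101 has 9 ones => parity 1

1


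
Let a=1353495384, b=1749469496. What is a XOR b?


1353495384 ^ 1749469496 = 954890848

954890848


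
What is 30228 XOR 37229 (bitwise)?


0b111011000010100 ^ 0b1001000101101101 = 0b1110011101111001 = 59257

59257


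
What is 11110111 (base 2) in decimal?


11110111 in decimal = 247

247


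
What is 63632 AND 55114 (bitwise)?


0b1111100010010000 & 0b1101011101001010 = 0b1101000000000000 = 53248

53248


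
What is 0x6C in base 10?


6C hex = 108 decimal

108


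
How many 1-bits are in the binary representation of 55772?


0b1101100111011100 has 10 set bits

10


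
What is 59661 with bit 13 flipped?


59661 ^ (1 << 13) = 59661 ^ 8192 = 51469

51469


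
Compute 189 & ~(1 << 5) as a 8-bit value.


189 & ~(1 << 5) = 157

157


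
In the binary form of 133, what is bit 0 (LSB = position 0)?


0b10000101, position 0 = 1

1


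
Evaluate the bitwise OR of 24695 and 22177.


0b110000001110111 | 0b101011010100001 = 0b111011011110111 = 30455

30455


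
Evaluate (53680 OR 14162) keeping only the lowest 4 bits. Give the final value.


Step 1: 53680 | 14162 = 63474
Step 2: 63474 & 15 = 2

2


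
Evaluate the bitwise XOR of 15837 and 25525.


0b11110111011101 ^ 0b110001110110101 = 0b101111001101000 = 24168

24168


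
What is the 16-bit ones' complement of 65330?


65330 ^ 65535 = 205

205


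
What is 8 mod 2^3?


8 & 7 = 0

0


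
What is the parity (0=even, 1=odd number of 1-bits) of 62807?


0b1111010101010111 has 11 ones => parity 1

1


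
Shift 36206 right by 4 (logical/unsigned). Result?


0b1000110101101110 >> 4 = 0b100011010110 = 2262

2262


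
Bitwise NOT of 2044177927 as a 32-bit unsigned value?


~0b1111001110101111010111000000111 = 0b10000110001010000101000111111000 = 2250789368 (32-bit unsigned)

2250789368


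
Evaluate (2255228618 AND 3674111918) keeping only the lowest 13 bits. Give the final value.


Step 1: 2255228618 & 3674111918 = 2188119690
Step 2: 2188119690 & 8191 = 3722

3722


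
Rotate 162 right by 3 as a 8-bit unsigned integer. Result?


Rotate 0b10100010 right by 3 (8-bit) = 0b1010100 = 84

84


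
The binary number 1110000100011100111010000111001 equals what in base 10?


1110000100011100111010000111001 in decimal = 1888384057

1888384057


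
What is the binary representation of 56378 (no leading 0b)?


56378 = 1101110000111010 in binary

1101110000111010


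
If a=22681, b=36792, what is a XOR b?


22681 ^ 36792 = 55073

55073


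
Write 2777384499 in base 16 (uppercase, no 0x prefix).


2777384499 = A58B8633 hex

A58B8633


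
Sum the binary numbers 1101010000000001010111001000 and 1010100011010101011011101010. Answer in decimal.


1101010000000001010111001000 + 1010100011010101011011101010 = 10111110011010110110010110010 = 399338674

399338674


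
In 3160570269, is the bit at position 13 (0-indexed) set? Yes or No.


0b10111100011000100111100110011101, bit 13 = 1. Yes

Yes


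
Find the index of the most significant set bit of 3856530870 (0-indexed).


0b11100101110111011111110110110110. Highest set bit at position 31

31


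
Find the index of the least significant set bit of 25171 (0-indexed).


0b110001001010011. Lowest set bit at position 0

0


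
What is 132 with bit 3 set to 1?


132 | (1 << 3) = 132 | 8 = 140

140


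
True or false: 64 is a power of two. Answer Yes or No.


0b1000000. Only one bit set => Yes

Yes


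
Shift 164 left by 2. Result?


0b10100100 << 2 = 0b1010010000 = 656

656


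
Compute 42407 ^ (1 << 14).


42407 ^ (1 << 14) = 42407 ^ 16384 = 58791

58791


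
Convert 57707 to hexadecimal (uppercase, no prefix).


57707 = E16B hex

E16B


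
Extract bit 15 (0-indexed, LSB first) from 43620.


0b1010101001100100, position 15 = 1

1


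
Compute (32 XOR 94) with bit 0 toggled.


Step 1: 32 ^ 94 = 126
Step 2: 126 ^ (1 << 0) = 126 ^ 1 = 127

127


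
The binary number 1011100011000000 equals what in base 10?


1011100011000000 in decimal = 47296

47296


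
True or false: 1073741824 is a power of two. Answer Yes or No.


0b1000000000000000000000000000000. Only one bit set => Yes

Yes


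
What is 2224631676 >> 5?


0b10000100100110010010111101111100 >> 5 = 0b100001001001100100101111011 = 69519739

69519739


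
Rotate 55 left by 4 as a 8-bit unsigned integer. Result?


Rotate 0b110111 left by 4 (8-bit) = 0b1110011 = 115

115


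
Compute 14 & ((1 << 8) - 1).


14 & 255 = 14

14


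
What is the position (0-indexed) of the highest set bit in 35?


0b100011. Highest set bit at position 5

5


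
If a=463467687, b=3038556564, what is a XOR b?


463467687 ^ 3038556564 = 2927838515

2927838515


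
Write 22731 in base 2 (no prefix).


22731 = 101100011001011 in binary

101100011001011


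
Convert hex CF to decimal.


CF hex = 207 decimal

207


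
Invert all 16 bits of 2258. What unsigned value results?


2258 ^ 65535 = 63277

63277


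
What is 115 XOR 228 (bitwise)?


0b1110011 ^ 0b11100100 = 0b10010111 = 151

151


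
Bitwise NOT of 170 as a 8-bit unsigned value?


~0b10101010 = 0b1010101 = 85 (8-bit unsigned)

85


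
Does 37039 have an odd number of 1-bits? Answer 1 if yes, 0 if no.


0b1001000010101111 has 8 ones => parity 0

0


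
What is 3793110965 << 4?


0b11100010000101100100011110110101 << 4 = 0b111000100001011001000111101101010000 = 60689775440

60689775440


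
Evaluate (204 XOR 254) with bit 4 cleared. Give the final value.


Step 1: 204 ^ 254 = 50
Step 2: 50 & ~(1 << 4) = 34

34


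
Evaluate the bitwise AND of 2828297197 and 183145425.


0b10101000100101000110001111101101 & 0b1010111010101001001111010001 = 0b1000100000000000001111000001 = 142607297

142607297


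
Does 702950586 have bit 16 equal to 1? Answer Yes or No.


0b101001111001100010110010111010, bit 16 = 0. No

No


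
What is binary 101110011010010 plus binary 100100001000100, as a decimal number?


101110011010010 + 100100001000100 = 1010010100010110 = 42262

42262


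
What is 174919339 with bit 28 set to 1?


174919339 | (1 << 28) = 174919339 | 268435456 = 443354795

443354795


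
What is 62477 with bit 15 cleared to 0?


62477 & ~(1 << 15) = 29709

29709


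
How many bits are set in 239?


0b11101111 has 7 set bits

7


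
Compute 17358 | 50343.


0b100001111001110 | 0b1100010010100111 = 0b1100011111101111 = 51183

51183


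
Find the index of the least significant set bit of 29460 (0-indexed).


0b111001100010100. Lowest set bit at position 2

2


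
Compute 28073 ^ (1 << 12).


28073 ^ (1 << 12) = 28073 ^ 4096 = 32169

32169


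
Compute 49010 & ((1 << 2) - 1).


49010 & 3 = 2

2


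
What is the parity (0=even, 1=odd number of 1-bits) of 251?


0b11111011 has 7 ones => parity 1

1


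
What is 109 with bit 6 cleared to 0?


109 & ~(1 << 6) = 45

45


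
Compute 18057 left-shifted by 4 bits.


0b100011010001001 << 4 = 0b1000110100010010000 = 288912

288912


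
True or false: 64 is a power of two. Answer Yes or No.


0b1000000. Only one bit set => Yes

Yes


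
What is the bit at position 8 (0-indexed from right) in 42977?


0b1010011111100001, position 8 = 1

1


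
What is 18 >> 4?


0b10010 >> 4 = 0b1 = 1

1


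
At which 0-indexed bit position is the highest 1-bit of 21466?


0b101001111011010. Highest set bit at position 14

14


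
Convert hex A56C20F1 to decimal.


A56C20F1 hex = 2775326961 decimal

2775326961


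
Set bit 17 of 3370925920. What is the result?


3370925920 | (1 << 17) = 3370925920 | 131072 = 3371056992

3371056992


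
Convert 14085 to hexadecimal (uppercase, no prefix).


14085 = 3705 hex

3705


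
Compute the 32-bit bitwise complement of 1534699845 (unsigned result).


~0b1011011011110011010100101000101 = 0b10100100100001100101011010111010 = 2760267450 (32-bit unsigned)

2760267450


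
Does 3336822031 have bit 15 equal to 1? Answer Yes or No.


0b11000110111000111101110100001111, bit 15 = 1. Yes

Yes


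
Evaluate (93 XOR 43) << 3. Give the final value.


Step 1: 93 ^ 43 = 118
Step 2: 118 << 3 = 944

944


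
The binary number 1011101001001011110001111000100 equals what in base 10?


1011101001001011110001111000100 in decimal = 1562764228

1562764228


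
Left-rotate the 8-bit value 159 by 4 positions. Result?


Rotate 0b10011111 left by 4 (8-bit) = 0b11111001 = 249

249


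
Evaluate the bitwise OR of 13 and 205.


0b1101 | 0b11001101 = 0b11001101 = 205

205


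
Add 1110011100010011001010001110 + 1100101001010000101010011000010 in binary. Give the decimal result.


1110011100010011001010001110 + 1100101001010000101010011000010 = 1110011100110011000011101010000 = 1939441488

1939441488


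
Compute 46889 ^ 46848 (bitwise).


0b1011011100101001 ^ 0b1011011100000000 = 0b101001 = 41

41


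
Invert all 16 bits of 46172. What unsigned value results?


46172 ^ 65535 = 19363

19363


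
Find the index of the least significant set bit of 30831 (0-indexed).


0b111100001101111. Lowest set bit at position 0

0


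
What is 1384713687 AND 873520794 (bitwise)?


0b1010010100010010000110111010111 & 0b110100000100001101111010011010 = 0b10000000000000000110010010010 = 268438674

268438674


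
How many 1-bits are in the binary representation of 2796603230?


0b10100110101100001100011101011110 has 17 set bits

17


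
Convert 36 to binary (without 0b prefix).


36 = 100100 in binary

100100


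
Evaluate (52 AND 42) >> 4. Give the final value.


Step 1: 52 & 42 = 32
Step 2: 32 >> 4 = 2

2


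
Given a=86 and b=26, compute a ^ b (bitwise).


86 ^ 26 = 76

76


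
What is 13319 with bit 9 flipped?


13319 ^ (1 << 9) = 13319 ^ 512 = 13831

13831


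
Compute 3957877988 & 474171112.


0b11101011111010000110110011100100 & 0b11100010000110100011011101000 = 0b1000010000000100010011100000 = 138429664

138429664


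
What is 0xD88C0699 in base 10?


D88C0699 hex = 3633055385 decimal

3633055385


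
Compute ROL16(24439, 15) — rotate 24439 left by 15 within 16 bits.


Rotate 0b101111101110111 left by 15 (16-bit) = 0b1010111110111011 = 44987

44987


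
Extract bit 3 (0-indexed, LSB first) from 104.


0b1101000, position 3 = 1

1


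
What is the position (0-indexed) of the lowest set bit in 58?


0b111010. Lowest set bit at position 1

1


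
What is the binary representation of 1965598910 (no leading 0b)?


1965598910 = 1110101001010001010100010111110 in binary

1110101001010001010100010111110


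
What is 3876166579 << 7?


0b11100111000010011001101110110011 << 7 = 0b111001110000100110011011101100110000000 = 496149322112

496149322112


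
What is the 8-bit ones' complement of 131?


131 ^ 255 = 124

124


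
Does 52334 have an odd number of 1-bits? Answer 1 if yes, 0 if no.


0b1100110001101110 has 9 ones => parity 1

1


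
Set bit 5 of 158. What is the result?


158 | (1 << 5) = 158 | 32 = 190

190


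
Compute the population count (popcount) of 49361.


0b1100000011010001 has 6 set bits

6


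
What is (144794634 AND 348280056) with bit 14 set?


Step 1: 144794634 & 348280056 = 8406024
Step 2: 8406024 | (1 << 14) = 8406024 | 16384 = 8406024

8406024


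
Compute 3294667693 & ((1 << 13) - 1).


3294667693 & 8191 = 941

941


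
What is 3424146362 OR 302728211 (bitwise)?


0b11001100000110000101001110111010 | 0b10010000010110100010000010011 = 0b11011110000110110101011110111011 = 3726333883

3726333883


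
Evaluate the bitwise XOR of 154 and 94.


0b10011010 ^ 0b1011110 = 0b11000100 = 196

196


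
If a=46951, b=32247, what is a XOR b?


46951 ^ 32247 = 51856

51856


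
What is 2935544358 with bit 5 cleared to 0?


2935544358 & ~(1 << 5) = 2935544326

2935544326


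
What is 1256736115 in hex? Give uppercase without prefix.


1256736115 = 4AE84573 hex

4AE84573


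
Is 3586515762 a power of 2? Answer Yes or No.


0b11010101110001011110001100110010. Multiple bits set => No

No


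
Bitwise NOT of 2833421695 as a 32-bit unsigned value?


~0b10101000111000101001010101111111 = 0b1010111000111010110101010000000 = 1461545600 (32-bit unsigned)

1461545600


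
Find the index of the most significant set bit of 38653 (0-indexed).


0b1001011011111101. Highest set bit at position 15

15


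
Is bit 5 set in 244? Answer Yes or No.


0b11110100, bit 5 = 1. Yes

Yes


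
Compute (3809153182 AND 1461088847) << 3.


Step 1: 3809153182 & 1461088847 = 1124208654
Step 2: 1124208654 << 3 = 8993669232

8993669232


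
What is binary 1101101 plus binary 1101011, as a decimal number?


1101101 + 1101011 = 11011000 = 216

216


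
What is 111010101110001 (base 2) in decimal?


111010101110001 in decimal = 30065

30065


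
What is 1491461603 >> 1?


0b1011000111001011110010111100011 >> 1 = 0b101100011100101111001011110001 = 745730801

745730801


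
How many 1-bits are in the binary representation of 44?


0b101100 has 3 set bits

3


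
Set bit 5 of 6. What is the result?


6 | (1 << 5) = 6 | 32 = 38

38


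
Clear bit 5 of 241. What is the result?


241 & ~(1 << 5) = 209

209


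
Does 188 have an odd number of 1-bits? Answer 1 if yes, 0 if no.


0b10111100 has 5 ones => parity 1

1


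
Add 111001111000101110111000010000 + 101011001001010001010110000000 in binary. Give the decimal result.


111001111000101110111000010000 + 101011001001010001010110000000 = 1100101000010000000001110010000 = 1695024016

1695024016


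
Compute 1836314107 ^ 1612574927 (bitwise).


0b1101101011100111110110111111011 ^ 0b1100000000111011111000011001111 = 0b1101011011100001110100110100 = 225320244

225320244


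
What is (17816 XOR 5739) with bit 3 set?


Step 1: 17816 ^ 5739 = 21491
Step 2: 21491 | (1 << 3) = 21491 | 8 = 21499

21499


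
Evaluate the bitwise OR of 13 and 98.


0b1101 | 0b1100010 = 0b1101111 = 111

111


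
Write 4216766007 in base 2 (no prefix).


4216766007 = 11111011010101101011111000110111 in binary

11111011010101101011111000110111


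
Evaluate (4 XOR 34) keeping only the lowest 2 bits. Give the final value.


Step 1: 4 ^ 34 = 38
Step 2: 38 & 3 = 2

2


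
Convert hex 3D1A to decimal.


3D1A hex = 15642 decimal

15642


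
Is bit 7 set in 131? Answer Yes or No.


0b10000011, bit 7 = 1. Yes

Yes


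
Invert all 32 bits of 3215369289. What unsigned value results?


3215369289 ^ 4294967295 = 1079598006

1079598006


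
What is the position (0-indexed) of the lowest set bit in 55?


0b110111. Lowest set bit at position 0

0


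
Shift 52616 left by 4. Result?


0b1100110110001000 << 4 = 0b11001101100010000000 = 841856

841856


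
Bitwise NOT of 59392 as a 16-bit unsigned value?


~0b1110100000000000 = 0b1011111111111 = 6143 (16-bit unsigned)

6143


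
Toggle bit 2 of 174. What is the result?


174 ^ (1 << 2) = 174 ^ 4 = 170

170


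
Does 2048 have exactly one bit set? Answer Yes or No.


0b100000000000. Only one bit set => Yes

Yes


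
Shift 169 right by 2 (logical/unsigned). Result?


0b10101001 >> 2 = 0b101010 = 42

42


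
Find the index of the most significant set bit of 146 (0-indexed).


0b10010010. Highest set bit at position 7

7


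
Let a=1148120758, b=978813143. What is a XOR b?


1148120758 ^ 978813143 = 2117693025

2117693025


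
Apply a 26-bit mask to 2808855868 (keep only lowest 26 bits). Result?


2808855868 & 67108863 = 57392444

57392444


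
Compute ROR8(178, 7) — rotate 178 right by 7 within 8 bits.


Rotate 0b10110010 right by 7 (8-bit) = 0b1100101 = 101

101


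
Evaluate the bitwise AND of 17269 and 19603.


0b100001101110101 & 0b100110010010011 = 0b100000000010001 = 16401

16401


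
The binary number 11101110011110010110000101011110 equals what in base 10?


11101110011110010110000101011110 in decimal = 4000932190

4000932190


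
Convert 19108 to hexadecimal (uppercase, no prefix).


19108 = 4AA4 hex

4AA4


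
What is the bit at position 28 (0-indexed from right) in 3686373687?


0b11011011101110011001100100110111, position 28 = 1

1


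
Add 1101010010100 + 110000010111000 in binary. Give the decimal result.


1101010010100 + 110000010111000 = 111101101001100 = 31564

31564


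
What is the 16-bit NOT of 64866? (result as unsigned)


~0b1111110101100010 = 0b1010011101 = 669 (16-bit unsigned)

669


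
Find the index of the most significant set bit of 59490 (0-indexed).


0b1110100001100010. Highest set bit at position 15

15


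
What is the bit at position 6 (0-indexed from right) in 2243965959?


0b10000101110000000011010000000111, position 6 = 0

0


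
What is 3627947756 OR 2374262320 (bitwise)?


0b11011000001111100001011011101100 | 0b10001101100001000101111000110000 = 0b11011101101111100101111011111100 = 3720240892

3720240892


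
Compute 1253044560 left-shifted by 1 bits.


0b1001010101011111111000101010000 << 1 = 0b10010101010111111110001010100000 = 2506089120

2506089120


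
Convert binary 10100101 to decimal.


10100101 in decimal = 165

165


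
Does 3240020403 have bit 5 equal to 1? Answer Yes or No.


0b11000001000111101100100110110011, bit 5 = 1. Yes

Yes


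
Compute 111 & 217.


0b1101111 & 0b11011001 = 0b1001001 = 73

73


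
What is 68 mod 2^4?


68 & 15 = 4

4


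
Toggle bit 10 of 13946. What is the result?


13946 ^ (1 << 10) = 13946 ^ 1024 = 12922

12922


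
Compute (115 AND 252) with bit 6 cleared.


Step 1: 115 & 252 = 112
Step 2: 112 & ~(1 << 6) = 48

48


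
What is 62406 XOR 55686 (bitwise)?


0b1111001111000110 ^ 0b1101100110000110 = 0b10101001000000 = 10816

10816


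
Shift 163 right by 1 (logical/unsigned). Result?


0b10100011 >> 1 = 0b1010001 = 81

81


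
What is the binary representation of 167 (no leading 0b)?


167 = 10100111 in binary

10100111


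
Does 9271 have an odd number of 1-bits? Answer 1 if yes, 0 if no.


0b10010000110111 has 7 ones => parity 1

1


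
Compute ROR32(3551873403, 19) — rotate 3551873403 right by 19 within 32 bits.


Rotate 0b11010011101101010100100101111011 right by 19 (32-bit) = 0b10101001001011110111101001110110 = 2838461046

2838461046


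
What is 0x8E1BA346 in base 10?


8E1BA346 hex = 2384175942 decimal

2384175942


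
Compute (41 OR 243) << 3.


Step 1: 41 | 243 = 251
Step 2: 251 << 3 = 2008

2008


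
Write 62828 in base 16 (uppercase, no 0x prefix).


62828 = F56C hex

F56C


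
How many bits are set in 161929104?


0b1001101001101101011110010000 has 14 set bits

14


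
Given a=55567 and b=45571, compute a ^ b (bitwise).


55567 ^ 45571 = 27404

27404


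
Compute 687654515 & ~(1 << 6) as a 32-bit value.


687654515 & ~(1 << 6) = 687654451

687654451


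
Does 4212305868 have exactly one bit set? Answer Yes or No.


0b11111011000100101010111111001100. Multiple bits set => No

No


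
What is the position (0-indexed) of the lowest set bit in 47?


0b101111. Lowest set bit at position 0

0


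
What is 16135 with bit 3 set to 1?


16135 | (1 << 3) = 16135 | 8 = 16143

16143


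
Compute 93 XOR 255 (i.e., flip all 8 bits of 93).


93 ^ 255 = 162

162


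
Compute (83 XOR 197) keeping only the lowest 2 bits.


Step 1: 83 ^ 197 = 150
Step 2: 150 & 3 = 2

2


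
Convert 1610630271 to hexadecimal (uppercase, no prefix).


1610630271 = 6000447F hex

6000447F


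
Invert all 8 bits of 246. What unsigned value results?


246 ^ 255 = 9

9


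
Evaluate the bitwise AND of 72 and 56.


0b1001000 & 0b111000 = 0b1000 = 8

8


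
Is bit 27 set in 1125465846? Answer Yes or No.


0b1000011000101010011111011110110, bit 27 = 0. No

No


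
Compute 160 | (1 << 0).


160 | (1 << 0) = 160 | 1 = 161

161


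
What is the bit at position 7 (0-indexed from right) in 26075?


0b110010111011011, position 7 = 1

1


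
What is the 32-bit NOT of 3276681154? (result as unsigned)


~0b11000011010011100010111111000010 = 0b111100101100011101000000111101 = 1018286141 (32-bit unsigned)

1018286141


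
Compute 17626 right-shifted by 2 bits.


0b100010011011010 >> 2 = 0b1000100110110 = 4406

4406


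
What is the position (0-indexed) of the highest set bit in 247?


0b11110111. Highest set bit at position 7

7


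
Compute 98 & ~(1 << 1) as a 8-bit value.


98 & ~(1 << 1) = 96

96


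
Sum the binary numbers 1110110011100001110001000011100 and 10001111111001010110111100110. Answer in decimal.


1110110011100001110001000011100 + 10001111111001010110111100110 = 10001000011011011001000000000010 = 2288881666

2288881666


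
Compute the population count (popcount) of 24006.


0b101110111000110 has 9 set bits

9


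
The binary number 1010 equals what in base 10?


1010 in decimal = 10

10


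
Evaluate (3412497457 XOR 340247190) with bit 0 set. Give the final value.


Step 1: 3412497457 ^ 340247190 = 3743504039
Step 2: 3743504039 | (1 << 0) = 3743504039 | 1 = 3743504039

3743504039


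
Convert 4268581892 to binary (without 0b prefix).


4268581892 = 11111110011011010110010000000100 in binary

11111110011011010110010000000100


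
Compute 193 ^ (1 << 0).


193 ^ (1 << 0) = 193 ^ 1 = 192

192


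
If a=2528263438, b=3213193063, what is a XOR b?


2528263438 ^ 3213193063 = 691491433

691491433


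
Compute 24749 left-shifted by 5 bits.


0b110000010101101 << 5 = 0b11000001010110100000 = 791968

791968


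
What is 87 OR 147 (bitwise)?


0b1010111 | 0b10010011 = 0b11010111 = 215

215


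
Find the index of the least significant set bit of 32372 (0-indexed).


0b111111001110100. Lowest set bit at position 2

2


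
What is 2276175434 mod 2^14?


2276175434 & 16383 = 11850

11850


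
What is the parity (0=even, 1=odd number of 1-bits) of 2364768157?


0b10001100111100110111111110011101 has 21 ones => parity 1

1


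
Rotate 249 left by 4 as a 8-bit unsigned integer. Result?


Rotate 0b11111001 left by 4 (8-bit) = 0b10011111 = 159

159


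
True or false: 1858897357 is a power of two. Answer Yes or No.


0b1101110110011001000010111001101. Multiple bits set => No

No


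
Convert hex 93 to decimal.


93 hex = 147 decimal

147


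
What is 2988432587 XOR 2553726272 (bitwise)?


0b10110010000111111101110011001011 ^ 0b10011000001101101100010101000000 = 0b101010001010010001100110001011 = 707336587

707336587


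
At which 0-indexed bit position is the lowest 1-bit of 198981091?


0b1011110111000011010111100011. Lowest set bit at position 0

0


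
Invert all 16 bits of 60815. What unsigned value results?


60815 ^ 65535 = 4720

4720


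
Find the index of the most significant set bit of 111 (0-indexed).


0b1101111. Highest set bit at position 6

6


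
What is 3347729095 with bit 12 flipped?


3347729095 ^ (1 << 12) = 3347729095 ^ 4096 = 3347733191

3347733191


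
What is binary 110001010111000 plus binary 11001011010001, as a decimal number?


110001010111000 + 11001011010001 = 1001010110001001 = 38281

38281


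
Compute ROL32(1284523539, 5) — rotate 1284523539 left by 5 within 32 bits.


Rotate 0b1001100100100000100011000010011 left by 5 (32-bit) = 0b10010010000010001100001001101001 = 2450047593

2450047593


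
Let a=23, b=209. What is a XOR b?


23 ^ 209 = 198

198


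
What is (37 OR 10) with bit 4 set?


Step 1: 37 | 10 = 47
Step 2: 47 | (1 << 4) = 47 | 16 = 63

63


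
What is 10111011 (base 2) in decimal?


10111011 in decimal = 187

187


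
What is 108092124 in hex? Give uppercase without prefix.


108092124 = 6715ADC hex

6715ADC


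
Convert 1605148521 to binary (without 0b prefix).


1605148521 = 1011111101011001001111101101001 in binary

1011111101011001001111101101001


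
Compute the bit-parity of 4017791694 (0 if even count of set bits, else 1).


0b11101111011110101010001011001110 has 20 ones => parity 0

0


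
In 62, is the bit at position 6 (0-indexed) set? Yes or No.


0b111110, bit 6 = 0. No

No


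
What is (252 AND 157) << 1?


Step 1: 252 & 157 = 156
Step 2: 156 << 1 = 312

312


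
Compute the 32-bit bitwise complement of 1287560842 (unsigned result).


~0b1001100101111101001111010001010 = 0b10110011010000010110000101110101 = 3007406453 (32-bit unsigned)

3007406453


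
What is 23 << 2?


0b10111 << 2 = 0b1011100 = 92

92


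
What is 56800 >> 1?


0b1101110111100000 >> 1 = 0b110111011110000 = 28400

28400


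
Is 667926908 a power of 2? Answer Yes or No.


0b100111110011111100000101111100. Multiple bits set => No

No


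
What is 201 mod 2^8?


201 & 255 = 201

201


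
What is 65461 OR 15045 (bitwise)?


0b1111111110110101 | 0b11101011000101 = 0b1111111111110101 = 65525

65525


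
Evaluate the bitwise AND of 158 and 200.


0b10011110 & 0b11001000 = 0b10001000 = 136

136


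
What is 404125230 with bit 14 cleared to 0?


404125230 & ~(1 << 14) = 404108846

404108846


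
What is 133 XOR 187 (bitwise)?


0b10000101 ^ 0b10111011 = 0b111110 = 62

62


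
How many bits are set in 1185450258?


0b1000110101010001000100100010010 has 11 set bits

11


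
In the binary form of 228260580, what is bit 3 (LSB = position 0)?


0b1101100110101111101011100100, position 3 = 0

0


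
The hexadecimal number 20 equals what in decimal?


20 hex = 32 decimal

32


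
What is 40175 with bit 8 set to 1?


40175 | (1 << 8) = 40175 | 256 = 40431

40431


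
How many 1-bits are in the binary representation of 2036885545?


0b1111001011010000110100000101001 has 14 set bits

14


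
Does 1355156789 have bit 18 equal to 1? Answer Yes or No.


0b1010000110001100000110100110101, bit 18 = 1. Yes

Yes


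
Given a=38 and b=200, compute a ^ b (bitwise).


38 ^ 200 = 238

238


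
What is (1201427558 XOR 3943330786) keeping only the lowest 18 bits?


Step 1: 1201427558 ^ 3943330786 = 2895521668
Step 2: 2895521668 & 262143 = 141188

141188


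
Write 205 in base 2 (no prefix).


205 = 11001101 in binary

11001101


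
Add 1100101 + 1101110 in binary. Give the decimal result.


1100101 + 1101110 = 11010011 = 211

211


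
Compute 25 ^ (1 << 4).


25 ^ (1 << 4) = 25 ^ 16 = 9

9


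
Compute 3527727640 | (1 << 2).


3527727640 | (1 << 2) = 3527727640 | 4 = 3527727644

3527727644


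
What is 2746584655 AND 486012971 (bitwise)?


0b10100011101101011000111001001111 & 0b11100111101111111100000101011 = 0b101101011000100000001011 = 11896843

11896843


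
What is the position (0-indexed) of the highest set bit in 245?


0b11110101. Highest set bit at position 7

7


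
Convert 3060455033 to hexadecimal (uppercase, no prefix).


3060455033 = B66AD679 hex

B66AD679


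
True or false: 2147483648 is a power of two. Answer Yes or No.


0b10000000000000000000000000000000. Only one bit set => Yes

Yes


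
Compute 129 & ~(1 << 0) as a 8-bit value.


129 & ~(1 << 0) = 128

128


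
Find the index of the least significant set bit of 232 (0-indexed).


0b11101000. Lowest set bit at position 3

3


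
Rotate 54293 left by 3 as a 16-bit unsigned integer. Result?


Rotate 0b1101010000010101 left by 3 (16-bit) = 0b1010000010101110 = 41134

41134


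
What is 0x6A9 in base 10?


6A9 hex = 1705 decimal

1705


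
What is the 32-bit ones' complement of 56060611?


56060611 ^ 4294967295 = 4238906684

4238906684


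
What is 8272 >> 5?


0b10000001010000 >> 5 = 0b100000010 = 258

258


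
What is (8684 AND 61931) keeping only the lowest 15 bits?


Step 1: 8684 & 61931 = 8680
Step 2: 8680 & 32767 = 8680

8680


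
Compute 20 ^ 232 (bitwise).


0b10100 ^ 0b11101000 = 0b11111100 = 252

252


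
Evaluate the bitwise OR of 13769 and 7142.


0b11010111001001 | 0b1101111100110 = 0b11111111101111 = 16367

16367


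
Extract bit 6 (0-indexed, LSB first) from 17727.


0b100010100111111, position 6 = 0

0


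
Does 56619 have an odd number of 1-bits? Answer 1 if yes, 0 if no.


0b1101110100101011 has 10 ones => parity 0

0


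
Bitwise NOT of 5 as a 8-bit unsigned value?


~0b101 = 0b11111010 = 250 (8-bit unsigned)

250


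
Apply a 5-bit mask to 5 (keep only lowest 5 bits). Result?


5 & 31 = 5

5


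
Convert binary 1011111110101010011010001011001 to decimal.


1011111110101010011010001011001 in decimal = 1607808089

1607808089


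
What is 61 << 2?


0b111101 << 2 = 0b11110100 = 244

244


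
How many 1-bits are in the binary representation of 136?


0b10001000 has 2 set bits

2


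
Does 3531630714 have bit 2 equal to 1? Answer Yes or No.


0b11010010100000000110100001111010, bit 2 = 0. No

No


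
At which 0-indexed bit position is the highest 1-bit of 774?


0b1100000110. Highest set bit at position 9

9


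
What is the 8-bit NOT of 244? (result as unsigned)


~0b11110100 = 0b1011 = 11 (8-bit unsigned)

11


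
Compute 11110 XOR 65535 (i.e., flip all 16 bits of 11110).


11110 ^ 65535 = 54425

54425


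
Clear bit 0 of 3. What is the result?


3 & ~(1 << 0) = 2

2


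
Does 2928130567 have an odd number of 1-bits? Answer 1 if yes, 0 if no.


0b10101110100001111011101000000111 has 17 ones => parity 1

1


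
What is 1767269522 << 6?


0b1101001010101100110010010010010 << 6 = 0b1101001010101100110010010010010000000 = 113105249408

113105249408


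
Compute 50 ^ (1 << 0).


50 ^ (1 << 0) = 50 ^ 1 = 51

51


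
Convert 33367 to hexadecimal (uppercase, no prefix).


33367 = 8257 hex

8257


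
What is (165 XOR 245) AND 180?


Step 1: 165 ^ 245 = 80
Step 2: 80 & 180 = 16

16


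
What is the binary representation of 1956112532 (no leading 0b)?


1956112532 = 1110100100101111110100010010100 in binary

1110100100101111110100010010100


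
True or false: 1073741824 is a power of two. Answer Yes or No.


0b1000000000000000000000000000000. Only one bit set => Yes

Yes


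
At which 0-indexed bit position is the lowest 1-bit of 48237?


0b1011110001101101. Lowest set bit at position 0

0


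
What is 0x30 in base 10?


30 hex = 48 decimal

48


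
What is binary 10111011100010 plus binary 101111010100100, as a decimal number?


10111011100010 + 101111010100100 = 1000110110000110 = 36230

36230


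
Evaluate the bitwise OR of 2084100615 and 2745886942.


0b1111100001110001101101000000111 | 0b10100011101010101110100011011110 = 0b11111111101110101111101011011111 = 4290443999

4290443999


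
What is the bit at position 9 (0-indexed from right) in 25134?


0b110001000101110, position 9 = 1

1


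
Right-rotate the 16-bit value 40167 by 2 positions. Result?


Rotate 0b1001110011100111 right by 2 (16-bit) = 0b1110011100111001 = 59193

59193


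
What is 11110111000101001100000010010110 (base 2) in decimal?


11110111000101001100000010010110 in decimal = 4145332374

4145332374


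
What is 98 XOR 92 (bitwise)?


0b1100010 ^ 0b1011100 = 0b111110 = 62

62


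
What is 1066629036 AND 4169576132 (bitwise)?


0b111111100100110111011110101100 & 0b11111000100001101010111011000100 = 0b111000100000100010011010000100 = 948053636

948053636


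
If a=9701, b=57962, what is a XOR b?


9701 ^ 57962 = 51087

51087


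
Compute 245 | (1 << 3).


245 | (1 << 3) = 245 | 8 = 253

253


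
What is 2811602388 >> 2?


0b10100111100101011010010111010100 >> 2 = 0b101001111001010110100101110101 = 702900597

702900597


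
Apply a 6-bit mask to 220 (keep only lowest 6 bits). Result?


220 & 63 = 28

28


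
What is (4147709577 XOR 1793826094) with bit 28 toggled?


Step 1: 4147709577 ^ 1793826094 = 2647825319
Step 2: 2647825319 ^ (1 << 28) = 2647825319 ^ 268435456 = 2379389863

2379389863


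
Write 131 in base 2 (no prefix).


131 = 10000011 in binary

10000011


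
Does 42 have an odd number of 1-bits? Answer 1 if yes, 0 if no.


0b101010 has 3 ones => parity 1

1


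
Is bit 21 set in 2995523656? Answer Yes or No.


0b10110010100011000001000001001000, bit 21 = 0. No

No


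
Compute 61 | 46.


0b111101 | 0b101110 = 0b111111 = 63

63


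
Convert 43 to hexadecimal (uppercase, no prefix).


43 = 2B hex

2B


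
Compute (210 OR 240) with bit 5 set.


Step 1: 210 | 240 = 242
Step 2: 242 | (1 << 5) = 242 | 32 = 242

242


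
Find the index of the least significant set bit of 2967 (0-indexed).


0b101110010111. Lowest set bit at position 0

0


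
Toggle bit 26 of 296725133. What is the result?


296725133 ^ (1 << 26) = 296725133 ^ 67108864 = 363833997

363833997


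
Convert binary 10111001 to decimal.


10111001 in decimal = 185

185


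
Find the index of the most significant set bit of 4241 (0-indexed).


0b1000010010001. Highest set bit at position 12

12


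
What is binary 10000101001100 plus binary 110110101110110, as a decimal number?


10000101001100 + 110110101110110 = 1000111011000010 = 36546

36546


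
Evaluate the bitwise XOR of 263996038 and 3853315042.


0b1111101111000100001010000110 ^ 0b11100101101011001110101111100010 = 0b11101010000100001010100101100100 = 3926960484

3926960484


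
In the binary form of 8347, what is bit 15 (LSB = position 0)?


0b10000010011011, position 15 = 0

0


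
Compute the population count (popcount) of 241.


0b11110001 has 5 set bits

5


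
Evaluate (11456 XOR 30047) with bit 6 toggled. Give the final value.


Step 1: 11456 ^ 30047 = 22943
Step 2: 22943 ^ (1 << 6) = 22943 ^ 64 = 23007

23007


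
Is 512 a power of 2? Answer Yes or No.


0b1000000000. Only one bit set => Yes

Yes


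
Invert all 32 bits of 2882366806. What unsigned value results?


2882366806 ^ 4294967295 = 1412600489

1412600489


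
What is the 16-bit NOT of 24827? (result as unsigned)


~0b110000011111011 = 0b1001111100000100 = 40708 (16-bit unsigned)

40708


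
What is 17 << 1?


0b10001 << 1 = 0b100010 = 34

34


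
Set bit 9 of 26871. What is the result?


26871 | (1 << 9) = 26871 | 512 = 27383

27383


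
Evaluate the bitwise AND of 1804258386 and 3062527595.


0b1101011100010101100110001010010 & 0b10110110100010100111011001101011 = 0b100010100010100100010001000010 = 579486786

579486786


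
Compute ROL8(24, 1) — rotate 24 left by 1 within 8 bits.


Rotate 0b11000 left by 1 (8-bit) = 0b110000 = 48

48


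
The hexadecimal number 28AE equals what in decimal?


28AE hex = 10414 decimal

10414


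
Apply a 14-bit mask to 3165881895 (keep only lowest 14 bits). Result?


3165881895 & 16383 = 1575

1575


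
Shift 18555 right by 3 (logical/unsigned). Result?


0b100100001111011 >> 3 = 0b100100001111 = 2319

2319


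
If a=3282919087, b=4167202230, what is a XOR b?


3282919087 ^ 4167202230 = 1003432729

1003432729


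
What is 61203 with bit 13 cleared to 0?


61203 & ~(1 << 13) = 53011

53011


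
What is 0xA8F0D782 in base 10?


A8F0D782 hex = 2834356098 decimal

2834356098


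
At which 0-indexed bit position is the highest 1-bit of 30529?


0b111011101000001. Highest set bit at position 14

14


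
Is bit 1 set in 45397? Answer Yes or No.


0b1011000101010101, bit 1 = 0. No

No


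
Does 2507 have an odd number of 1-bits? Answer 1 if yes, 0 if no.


0b100111001011 has 7 ones => parity 1

1


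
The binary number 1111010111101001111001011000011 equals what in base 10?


1111010111101001111001011000011 in decimal = 2062873283

2062873283


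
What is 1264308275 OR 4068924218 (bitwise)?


0b1001011010110111101000000110011 | 0b11110010100001101101101100111010 = 0b11111011110111111101101100111011 = 4225751867

4225751867


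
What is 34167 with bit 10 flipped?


34167 ^ (1 << 10) = 34167 ^ 1024 = 33143

33143
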